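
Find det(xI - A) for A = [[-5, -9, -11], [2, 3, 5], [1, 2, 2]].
xI - A = [[x + 5, 9, 11], [-2, x - 3, -5], [-1, -2, x - 2]].

Expanding det(xI - A) along the first row:
det(xI - A) = + (x + 5)·det([[x - 3, -5], [-2, x - 2]]) - (9)·det([[-2, -5], [-1, x - 2]]) + (11)·det([[-2, x - 3], [-1, -2]]).

Evaluating gives χ_A(x) = x^3.

χ_A(x) = x^3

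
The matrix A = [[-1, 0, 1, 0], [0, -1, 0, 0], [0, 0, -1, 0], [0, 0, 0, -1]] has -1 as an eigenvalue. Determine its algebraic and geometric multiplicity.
The characteristic polynomial is (x + 1)^4, so the factor x + 1 appears with exponent 4: the algebraic multiplicity is 4.

rank(A + I) = 1, so the eigenspace has dimension 4 - 1 = 3: the geometric multiplicity is 3.

Since 3 < 4, A is not diagonalizable.

algebraic multiplicity 4, geometric multiplicity 3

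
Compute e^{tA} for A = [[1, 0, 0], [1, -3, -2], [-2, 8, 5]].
A has Jordan form J = [[1, 1, 0], [0, 1, 0], [0, 0, 1]] with A = PJP^{-1}, so e^{tA} = P e^{tJ} P^{-1}.

For a Jordan block J_k(λ), e^{tJ_k(λ)} = e^{λt} · (I + tN + t^2 N^2/2! + ... + t^{k-1} N^{k-1}/(k-1)!) where N is the nilpotent superdiagonal part.

Assembling the blocks and conjugating back gives the entries of e^{tA} as shown above.

e^{tA} = [[e^{t}, 0, 0], [t*e^{t}, (1 - 4*t)*e^{t}, -2*t*e^{t}], [-2*t*e^{t}, 8*t*e^{t}, (4*t + 1)*e^{t}]]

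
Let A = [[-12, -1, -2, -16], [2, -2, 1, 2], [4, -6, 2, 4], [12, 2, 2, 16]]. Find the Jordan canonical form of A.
The characteristic polynomial is det(xI - A) = x^3(x - 4), so the eigenvalues are 0 (algebraic multiplicity 3), 4 (algebraic multiplicity 1).

For λ = 0: rank(A) = 3, rank(A^2) = 2, rank(A^3) = 1. The eigenspace has dimension 4 - 3 = 1, so there is 1 Jordan block; the rank sequence gives block sizes [3].

For λ = 4: algebraic multiplicity 1 gives one 1×1 block.

Assembling the blocks gives the Jordan form J above.

J = [[0, 1, 0, 0], [0, 0, 1, 0], [0, 0, 0, 0], [0, 0, 0, 4]]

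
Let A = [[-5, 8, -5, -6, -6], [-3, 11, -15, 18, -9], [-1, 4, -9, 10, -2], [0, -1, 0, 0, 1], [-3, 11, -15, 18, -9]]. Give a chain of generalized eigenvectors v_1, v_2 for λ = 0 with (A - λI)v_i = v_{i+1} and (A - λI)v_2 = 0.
We seek v_1 ∈ ker(A^2) \ ker(A), then set v_{i+1} = A v_i.

One such chain is v_1 = [[-1, -3, -1, 0, -2]]^T, v_2 = [[-2, 3, 2, 1, 3]]^T. Check: A v_2 = [[0, 0, 0, 0, 0]]^T = 0.

v_1 = [[-1, -3, -1, 0, -2]]^T, v_2 = [[-2, 3, 2, 1, 3]]^T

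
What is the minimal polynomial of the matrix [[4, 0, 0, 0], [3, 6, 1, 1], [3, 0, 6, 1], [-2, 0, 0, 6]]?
m_A(x) = (x - 6)^3(x - 4)

The characteristic polynomial factors as (x - 6)^3(x - 4). The minimal polynomial is ∏(x - λ)^{k_λ} where k_λ is the size of the largest Jordan block at λ.

For λ = 4: rank(A - 4I) = 3, and the largest Jordan block has size 1 (the smallest k with rank((A - 4I)^k) = rank((A - 4I)^(k+1))).
For λ = 6: rank(A - 6I) = 3, and the largest Jordan block has size 3 (the smallest k with rank((A - 6I)^k) = rank((A - 6I)^(k+1))).

So m_A(x) = (x - 6)^3(x - 4).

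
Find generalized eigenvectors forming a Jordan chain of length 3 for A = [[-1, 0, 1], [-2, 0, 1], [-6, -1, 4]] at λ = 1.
v_1 = [[0, 0, 1]]^T, v_2 = [[1, 1, 3]]^T, v_3 = [[1, 0, 2]]^T

We seek v_1 ∈ ker((A - I)^3) \ ker((A - I)^2), then set v_{i+1} = (A - I) v_i.

One such chain is v_1 = [[0, 0, 1]]^T, v_2 = [[1, 1, 3]]^T, v_3 = [[1, 0, 2]]^T. Check: (A - I) v_3 = [[0, 0, 0]]^T = 0.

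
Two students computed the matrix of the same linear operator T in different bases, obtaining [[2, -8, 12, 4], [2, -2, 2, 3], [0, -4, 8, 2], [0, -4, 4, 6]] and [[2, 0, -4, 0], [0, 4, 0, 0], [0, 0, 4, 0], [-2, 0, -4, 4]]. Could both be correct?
Both have characteristic polynomial (x - 4)^3(x - 2), but the minimal polynomial of A is (x - 4)^2(x - 2) while the minimal polynomial of B is (x - 4)(x - 2). The minimal polynomial is a similarity invariant, so A and B are not similar.

No.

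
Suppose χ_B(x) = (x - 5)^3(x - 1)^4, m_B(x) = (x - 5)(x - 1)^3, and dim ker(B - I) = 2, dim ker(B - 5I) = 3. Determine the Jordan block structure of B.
Jordan blocks: (1, 3), (1, 1), (5, 1), (5, 1), (5, 1)

λ = 1: algebraic multiplicity 4 (exponent in χ_B), largest block size 3 (exponent in m_B), 2 blocks (geometric multiplicity). These force block sizes [3, 1].
λ = 5: algebraic multiplicity 3 (exponent in χ_B), largest block size 1 (exponent in m_B), 3 blocks (geometric multiplicity). These force block sizes [1, 1, 1].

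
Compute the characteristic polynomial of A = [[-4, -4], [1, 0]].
xI - A = [[x + 4, 4], [-1, x]].

Expanding det(xI - A) along the first row:
det(xI - A) = + (x + 4)·det([[x]]) - (4)·det([[-1]]).

Evaluating gives χ_A(x) = x^2 + 4x + 4 = (x + 2)^2.

χ_A(x) = (x + 2)^2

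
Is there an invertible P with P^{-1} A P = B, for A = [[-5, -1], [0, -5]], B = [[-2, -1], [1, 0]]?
trace(A) = -10 but trace(B) = -2. The trace is a similarity invariant, so A and B are not similar.

No.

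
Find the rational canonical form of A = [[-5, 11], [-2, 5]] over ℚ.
The invariant factors of A (the non-unit diagonal entries of the Smith normal form of xI - A over ℚ[x]) are x^2 - 3, each dividing the next. The characteristic polynomial is their product, x^2 - 3.

The rational canonical form is the block-diagonal matrix of companion matrices C(f_i):
R = [[0, 3], [1, 0]].

Note the characteristic polynomial does not split into linear factors over ℚ, so A has no Jordan form over ℚ; the rational canonical form exists over any field.

R = [[0, 3], [1, 0]]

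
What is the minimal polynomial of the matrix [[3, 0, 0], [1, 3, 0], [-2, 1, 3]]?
m_A(x) = (x - 3)^3

The characteristic polynomial factors as (x - 3)^3. The minimal polynomial is ∏(x - λ)^{k_λ} where k_λ is the size of the largest Jordan block at λ.

For λ = 3: rank(A - 3I) = 2, and the largest Jordan block has size 3 (the smallest k with rank((A - 3I)^k) = rank((A - 3I)^(k+1))).

So m_A(x) = (x - 3)^3.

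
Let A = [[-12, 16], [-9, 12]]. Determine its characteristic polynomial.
χ_A(x) = x^2

xI - A = [[x + 12, -16], [9, x - 12]].

Expanding det(xI - A) along the first row:
det(xI - A) = + (x + 12)·det([[x - 12]]) - (-16)·det([[9]]).

Evaluating gives χ_A(x) = x^2.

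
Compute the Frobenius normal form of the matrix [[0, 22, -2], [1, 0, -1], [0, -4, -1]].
The invariant factors of A (the non-unit diagonal entries of the Smith normal form of xI - A over ℚ[x]) are (x + 5)(x^2 - 4x - 6), each dividing the next. The characteristic polynomial is their product, (x + 5)(x^2 - 4x - 6).

The rational canonical form is the block-diagonal matrix of companion matrices C(f_i):
R = [[0, 0, 30], [1, 0, 26], [0, 1, -1]].

Note the characteristic polynomial does not split into linear factors over ℚ, so A has no Jordan form over ℚ; the rational canonical form exists over any field.

R = [[0, 0, 30], [1, 0, 26], [0, 1, -1]]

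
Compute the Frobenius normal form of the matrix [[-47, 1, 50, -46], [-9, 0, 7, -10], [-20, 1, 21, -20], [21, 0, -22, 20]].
The invariant factors of A (the non-unit diagonal entries of the Smith normal form of xI - A over ℚ[x]) are (x^2 + 3x + 6)^2, each dividing the next. The characteristic polynomial is their product, (x^2 + 3x + 6)^2.

The rational canonical form is the block-diagonal matrix of companion matrices C(f_i):
R = [[0, 0, 0, -36], [1, 0, 0, -36], [0, 1, 0, -21], [0, 0, 1, -6]].

Note the characteristic polynomial does not split into linear factors over ℚ, so A has no Jordan form over ℚ; the rational canonical form exists over any field.

R = [[0, 0, 0, -36], [1, 0, 0, -36], [0, 1, 0, -21], [0, 0, 1, -6]]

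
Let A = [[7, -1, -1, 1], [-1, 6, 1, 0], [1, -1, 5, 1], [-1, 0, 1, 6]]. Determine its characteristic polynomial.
χ_A(x) = (x - 6)^4

xI - A = [[x - 7, 1, 1, -1], [1, x - 6, -1, 0], [-1, 1, x - 5, -1], [1, 0, -1, x - 6]].

Expanding det(xI - A) along the first row:
det(xI - A) = + (x - 7)·det([[x - 6, -1, 0], [1, x - 5, -1], [0, -1, x - 6]]) - (1)·det([[1, -1, 0], [-1, x - 5, -1], [1, -1, x - 6]]) + (1)·det([[1, x - 6, 0], [-1, 1, -1], [1, 0, x - 6]]) - (-1)·det([[1, x - 6, -1], [-1, 1, x - 5], [1, 0, -1]]).

Evaluating gives χ_A(x) = x^4 - 24x^3 + 216x^2 - 864x + 1296 = (x - 6)^4.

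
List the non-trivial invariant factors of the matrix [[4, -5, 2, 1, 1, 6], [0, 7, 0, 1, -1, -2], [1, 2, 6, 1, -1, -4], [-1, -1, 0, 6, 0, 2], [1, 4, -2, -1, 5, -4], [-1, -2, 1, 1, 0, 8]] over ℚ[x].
The Jordan structure of A has elementary divisors (x - 6)^2, (x - 6)^2, (x - 6)^2. Arranging the block sizes at each eigenvalue in decreasing order and taking row products gives the invariant factors.

Invariant factors (smallest first, each dividing the next): (x - 6)^2, (x - 6)^2, (x - 6)^2.

Check: the last factor (x - 6)^2 is the minimal polynomial, and the product (x - 6)^6 is the characteristic polynomial.

(x - 6)^2, (x - 6)^2, (x - 6)^2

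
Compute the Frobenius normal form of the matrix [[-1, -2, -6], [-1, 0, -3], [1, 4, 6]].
The invariant factors of A (the non-unit diagonal entries of the Smith normal form of xI - A over ℚ[x]) are (x - 1)(x^2 - 4x + 6), each dividing the next. The characteristic polynomial is their product, (x - 1)(x^2 - 4x + 6).

The rational canonical form is the block-diagonal matrix of companion matrices C(f_i):
R = [[0, 0, 6], [1, 0, -10], [0, 1, 5]].

Note the characteristic polynomial does not split into linear factors over ℚ, so A has no Jordan form over ℚ; the rational canonical form exists over any field.

R = [[0, 0, 6], [1, 0, -10], [0, 1, 5]]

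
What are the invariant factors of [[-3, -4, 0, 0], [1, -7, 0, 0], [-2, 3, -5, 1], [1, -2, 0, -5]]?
(x + 5)^2, (x + 5)^2

The Jordan structure of A has elementary divisors (x + 5)^2, (x + 5)^2. Arranging the block sizes at each eigenvalue in decreasing order and taking row products gives the invariant factors.

Invariant factors (smallest first, each dividing the next): (x + 5)^2, (x + 5)^2.

Check: the last factor (x + 5)^2 is the minimal polynomial, and the product (x + 5)^4 is the characteristic polynomial.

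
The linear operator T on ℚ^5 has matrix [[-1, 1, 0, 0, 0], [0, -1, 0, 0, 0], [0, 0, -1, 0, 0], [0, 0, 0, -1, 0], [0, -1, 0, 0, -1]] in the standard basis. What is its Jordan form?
J = [[-1, 1, 0, 0, 0], [0, -1, 0, 0, 0], [0, 0, -1, 0, 0], [0, 0, 0, -1, 0], [0, 0, 0, 0, -1]]

The characteristic polynomial is det(xI - A) = (x + 1)^5, so the eigenvalues are -1 (algebraic multiplicity 5).

For λ = -1: rank(A + I) = 1, rank((A + I)^2) = 0. The eigenspace has dimension 5 - 1 = 4, so there are 4 Jordan blocks; the rank sequence gives block sizes [2, 1, 1, 1].

Assembling the blocks gives the Jordan form J above.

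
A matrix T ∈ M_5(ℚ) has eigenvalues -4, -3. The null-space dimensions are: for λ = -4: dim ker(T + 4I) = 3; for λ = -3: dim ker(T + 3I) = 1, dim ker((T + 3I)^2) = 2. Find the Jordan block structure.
λ = -4: successive nullity increments [3] count blocks of size ≥ k; block sizes are [1, 1, 1].
λ = -3: successive nullity increments [1, 1] count blocks of size ≥ k; block sizes are [2].

Jordan blocks: (-4, 1), (-4, 1), (-4, 1), (-3, 2)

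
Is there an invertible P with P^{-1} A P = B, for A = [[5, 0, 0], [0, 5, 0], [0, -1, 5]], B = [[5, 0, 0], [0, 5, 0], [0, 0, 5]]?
Both have characteristic polynomial (x - 5)^3, but the minimal polynomial of A is (x - 5)^2 while the minimal polynomial of B is x - 5. The minimal polynomial is a similarity invariant, so A and B are not similar.

No.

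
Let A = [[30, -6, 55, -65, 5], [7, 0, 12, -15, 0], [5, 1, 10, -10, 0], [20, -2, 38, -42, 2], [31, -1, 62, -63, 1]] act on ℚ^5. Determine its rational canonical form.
R = [[0, 0, 0, 0, -30], [1, 0, 0, 0, 5], [0, 1, 0, 0, 5], [0, 0, 1, 0, 6], [0, 0, 0, 1, -1]]

The invariant factors of A (the non-unit diagonal entries of the Smith normal form of xI - A over ℚ[x]) are (x - 2)(x + 3)(x^3 - 5), each dividing the next. The characteristic polynomial is their product, (x - 2)(x + 3)(x^3 - 5).

The rational canonical form is the block-diagonal matrix of companion matrices C(f_i):
R = [[0, 0, 0, 0, -30], [1, 0, 0, 0, 5], [0, 1, 0, 0, 5], [0, 0, 1, 0, 6], [0, 0, 0, 1, -1]].

Note the characteristic polynomial does not split into linear factors over ℚ, so A has no Jordan form over ℚ; the rational canonical form exists over any field.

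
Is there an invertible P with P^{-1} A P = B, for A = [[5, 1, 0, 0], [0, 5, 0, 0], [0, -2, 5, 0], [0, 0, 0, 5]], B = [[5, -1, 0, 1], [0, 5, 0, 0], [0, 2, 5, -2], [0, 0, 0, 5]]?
Two matrices over a field are similar if and only if they have the same invariant factors.

Both A and B have characteristic polynomial (x - 5)^4 and minimal polynomial (x - 5)^2. Computing further, both have invariant factors x - 5, x - 5, (x - 5)^2. Hence A and B are similar.

Yes.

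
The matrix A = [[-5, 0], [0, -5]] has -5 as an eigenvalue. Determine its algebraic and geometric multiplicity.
algebraic multiplicity 2, geometric multiplicity 2

The characteristic polynomial is (x + 5)^2, so the factor x + 5 appears with exponent 2: the algebraic multiplicity is 2.

rank(A + 5I) = 0, so the eigenspace has dimension 2 - 0 = 2: the geometric multiplicity is 2.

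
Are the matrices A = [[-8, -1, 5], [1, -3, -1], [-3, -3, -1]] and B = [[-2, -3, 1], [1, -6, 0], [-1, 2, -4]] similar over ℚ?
Yes.

Two matrices over a field are similar if and only if they have the same invariant factors.

Both A and B have characteristic polynomial (x + 4)^3 and minimal polynomial (x + 4)^3. Computing further, both have invariant factors (x + 4)^3. Hence A and B are similar.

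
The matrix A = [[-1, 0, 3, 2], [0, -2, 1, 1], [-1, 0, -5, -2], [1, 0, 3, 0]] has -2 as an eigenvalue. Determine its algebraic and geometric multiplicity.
The characteristic polynomial is (x + 2)^4, so the factor x + 2 appears with exponent 4: the algebraic multiplicity is 4.

rank(A + 2I) = 2, so the eigenspace has dimension 4 - 2 = 2: the geometric multiplicity is 2.

Since 2 < 4, A is not diagonalizable.

algebraic multiplicity 4, geometric multiplicity 2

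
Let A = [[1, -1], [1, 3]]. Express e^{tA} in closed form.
e^{tA} = [[(1 - t)*e^{2*t}, -t*e^{2*t}], [t*e^{2*t}, (t + 1)*e^{2*t}]]

A has Jordan form J = [[2, 1], [0, 2]] with A = PJP^{-1}, so e^{tA} = P e^{tJ} P^{-1}.

For a Jordan block J_k(λ), e^{tJ_k(λ)} = e^{λt} · (I + tN + t^2 N^2/2! + ... + t^{k-1} N^{k-1}/(k-1)!) where N is the nilpotent superdiagonal part.

Assembling the blocks and conjugating back gives the entries of e^{tA} as shown above.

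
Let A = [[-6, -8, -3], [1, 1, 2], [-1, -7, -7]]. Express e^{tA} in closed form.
e^{tA} = [[(-t^2 - 4*t + 2)*e^{-4*t}/2, t*(-3*t - 16)*e^{-4*t}/2, t*(-t - 6)*e^{-4*t}/2], [t*(t + 2)*e^{-4*t}/2, (3*t^2 + 10*t + 2)*e^{-4*t}/2, t*(t + 4)*e^{-4*t}/2], [t*(-t - 1)*e^{-4*t}, t*(-3*t - 7)*e^{-4*t}, (-t^2 - 3*t + 1)*e^{-4*t}]]

A has Jordan form J = [[-4, 1, 0], [0, -4, 1], [0, 0, -4]] with A = PJP^{-1}, so e^{tA} = P e^{tJ} P^{-1}.

For a Jordan block J_k(λ), e^{tJ_k(λ)} = e^{λt} · (I + tN + t^2 N^2/2! + ... + t^{k-1} N^{k-1}/(k-1)!) where N is the nilpotent superdiagonal part.

Assembling the blocks and conjugating back gives the entries of e^{tA} as shown above.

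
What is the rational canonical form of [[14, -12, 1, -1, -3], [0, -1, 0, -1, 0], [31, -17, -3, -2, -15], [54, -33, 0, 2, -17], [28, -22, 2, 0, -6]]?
R = [[0, 0, 0, 0, 0], [1, 0, 0, 0, -25], [0, 1, 0, 0, -30], [0, 0, 1, 0, 1], [0, 0, 0, 1, 6]]

The invariant factors of A (the non-unit diagonal entries of the Smith normal form of xI - A over ℚ[x]) are x(x^2 - 3x - 5)^2, each dividing the next. The characteristic polynomial is their product, x(x^2 - 3x - 5)^2.

The rational canonical form is the block-diagonal matrix of companion matrices C(f_i):
R = [[0, 0, 0, 0, 0], [1, 0, 0, 0, -25], [0, 1, 0, 0, -30], [0, 0, 1, 0, 1], [0, 0, 0, 1, 6]].

Note the characteristic polynomial does not split into linear factors over ℚ, so A has no Jordan form over ℚ; the rational canonical form exists over any field.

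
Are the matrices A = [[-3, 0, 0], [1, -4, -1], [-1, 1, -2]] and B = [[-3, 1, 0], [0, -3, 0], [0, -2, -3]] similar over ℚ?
Two matrices over a field are similar if and only if they have the same invariant factors.

Both A and B have characteristic polynomial (x + 3)^3 and minimal polynomial (x + 3)^2. Computing further, both have invariant factors x + 3, (x + 3)^2. Hence A and B are similar.

Yes.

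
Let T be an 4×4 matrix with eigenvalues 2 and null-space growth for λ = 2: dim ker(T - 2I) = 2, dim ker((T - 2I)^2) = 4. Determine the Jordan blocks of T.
Jordan blocks: (2, 2), (2, 2)

λ = 2: successive nullity increments [2, 2] count blocks of size ≥ k; block sizes are [2, 2].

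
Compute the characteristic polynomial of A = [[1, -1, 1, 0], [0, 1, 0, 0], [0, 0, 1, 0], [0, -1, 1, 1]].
xI - A = [[x - 1, 1, -1, 0], [0, x - 1, 0, 0], [0, 0, x - 1, 0], [0, 1, -1, x - 1]].

Expanding det(xI - A) along the first row:
det(xI - A) = + (x - 1)·det([[x - 1, 0, 0], [0, x - 1, 0], [1, -1, x - 1]]) - (1)·det([[0, 0, 0], [0, x - 1, 0], [0, -1, x - 1]]) + (-1)·det([[0, x - 1, 0], [0, 0, 0], [0, 1, x - 1]]) - (0)·det([[0, x - 1, 0], [0, 0, x - 1], [0, 1, -1]]).

Evaluating gives χ_A(x) = x^4 - 4x^3 + 6x^2 - 4x + 1 = (x - 1)^4.

χ_A(x) = (x - 1)^4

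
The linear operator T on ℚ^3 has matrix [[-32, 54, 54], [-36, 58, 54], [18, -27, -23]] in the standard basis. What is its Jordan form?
The characteristic polynomial is det(xI - A) = (x - 4)^2(x + 5), so the eigenvalues are -5 (algebraic multiplicity 1), 4 (algebraic multiplicity 2).

For λ = -5: algebraic multiplicity 1 gives one 1×1 block.

For λ = 4: rank(A - 4I) = 1. The eigenspace has dimension 3 - 1 = 2, so there are 2 Jordan blocks; the rank sequence gives block sizes [1, 1].

Assembling the blocks gives the Jordan form J above.

J = [[-5, 0, 0], [0, 4, 0], [0, 0, 4]]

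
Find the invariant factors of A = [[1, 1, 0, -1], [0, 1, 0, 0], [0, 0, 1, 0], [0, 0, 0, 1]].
The Jordan structure of A has elementary divisors (x - 1)^2, (x - 1), (x - 1). Arranging the block sizes at each eigenvalue in decreasing order and taking row products gives the invariant factors.

Invariant factors (smallest first, each dividing the next): x - 1, x - 1, (x - 1)^2.

Check: the last factor (x - 1)^2 is the minimal polynomial, and the product (x - 1)^4 is the characteristic polynomial.

x - 1, x - 1, (x - 1)^2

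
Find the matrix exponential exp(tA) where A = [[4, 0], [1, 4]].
e^{tA} = [[e^{4*t}, 0], [t*e^{4*t}, e^{4*t}]]

A has Jordan form J = [[4, 1], [0, 4]] with A = PJP^{-1}, so e^{tA} = P e^{tJ} P^{-1}.

For a Jordan block J_k(λ), e^{tJ_k(λ)} = e^{λt} · (I + tN + t^2 N^2/2! + ... + t^{k-1} N^{k-1}/(k-1)!) where N is the nilpotent superdiagonal part.

Assembling the blocks and conjugating back gives the entries of e^{tA} as shown above.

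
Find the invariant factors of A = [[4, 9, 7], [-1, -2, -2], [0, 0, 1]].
(x - 1)^3

The Jordan structure of A has elementary divisors (x - 1)^3. Arranging the block sizes at each eigenvalue in decreasing order and taking row products gives the invariant factors.

Invariant factors (smallest first, each dividing the next): (x - 1)^3.

Check: the last factor (x - 1)^3 is the minimal polynomial, and the product (x - 1)^3 is the characteristic polynomial.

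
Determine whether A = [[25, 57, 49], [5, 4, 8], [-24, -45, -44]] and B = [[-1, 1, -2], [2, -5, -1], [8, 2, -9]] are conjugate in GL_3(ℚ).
Yes.

Two matrices over a field are similar if and only if they have the same invariant factors.

Both A and B have characteristic polynomial (x + 5)^3 and minimal polynomial (x + 5)^3. Computing further, both have invariant factors (x + 5)^3. Hence A and B are similar.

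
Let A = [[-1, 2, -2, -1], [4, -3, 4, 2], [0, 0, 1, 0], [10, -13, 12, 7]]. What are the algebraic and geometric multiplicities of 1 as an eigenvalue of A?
The characteristic polynomial is (x - 1)^4, so the factor x - 1 appears with exponent 4: the algebraic multiplicity is 4.

rank(A - I) = 2, so the eigenspace has dimension 4 - 2 = 2: the geometric multiplicity is 2.

Since 2 < 4, A is not diagonalizable.

algebraic multiplicity 4, geometric multiplicity 2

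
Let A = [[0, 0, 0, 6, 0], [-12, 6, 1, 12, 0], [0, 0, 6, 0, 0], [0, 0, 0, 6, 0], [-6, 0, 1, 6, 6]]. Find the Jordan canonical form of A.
J = [[0, 0, 0, 0, 0], [0, 6, 1, 0, 0], [0, 0, 6, 0, 0], [0, 0, 0, 6, 0], [0, 0, 0, 0, 6]]

The characteristic polynomial is det(xI - A) = x(x - 6)^4, so the eigenvalues are 0 (algebraic multiplicity 1), 6 (algebraic multiplicity 4).

For λ = 0: algebraic multiplicity 1 gives one 1×1 block.

For λ = 6: rank(A - 6I) = 2, rank((A - 6I)^2) = 1. The eigenspace has dimension 5 - 2 = 3, so there are 3 Jordan blocks; the rank sequence gives block sizes [2, 1, 1].

Assembling the blocks gives the Jordan form J above.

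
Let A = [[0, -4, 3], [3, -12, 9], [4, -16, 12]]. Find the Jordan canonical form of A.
J = [[0, 1, 0], [0, 0, 1], [0, 0, 0]]

The characteristic polynomial is det(xI - A) = x^3, so the eigenvalues are 0 (algebraic multiplicity 3).

For λ = 0: rank(A) = 2, rank(A^2) = 1, rank(A^3) = 0. The eigenspace has dimension 3 - 2 = 1, so there is 1 Jordan block; the rank sequence gives block sizes [3].

Assembling the blocks gives the Jordan form J above.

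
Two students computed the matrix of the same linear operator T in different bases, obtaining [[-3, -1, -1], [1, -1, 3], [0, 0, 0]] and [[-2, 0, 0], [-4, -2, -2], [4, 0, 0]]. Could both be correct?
Both have characteristic polynomial x(x + 2)^2, but the minimal polynomial of A is x(x + 2)^2 while the minimal polynomial of B is x(x + 2). The minimal polynomial is a similarity invariant, so A and B are not similar.

No.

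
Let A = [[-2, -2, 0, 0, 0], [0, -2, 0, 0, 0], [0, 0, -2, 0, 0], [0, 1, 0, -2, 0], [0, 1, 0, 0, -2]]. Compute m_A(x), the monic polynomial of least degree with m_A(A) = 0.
m_A(x) = (x + 2)^2

The characteristic polynomial factors as (x + 2)^5. The minimal polynomial is ∏(x - λ)^{k_λ} where k_λ is the size of the largest Jordan block at λ.

For λ = -2: rank(A + 2I) = 1, and the largest Jordan block has size 2 (the smallest k with rank((A + 2I)^k) = rank((A + 2I)^(k+1))).

So m_A(x) = (x + 2)^2.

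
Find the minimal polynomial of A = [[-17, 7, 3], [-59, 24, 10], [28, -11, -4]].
The characteristic polynomial factors as (x - 1)^3. The minimal polynomial is ∏(x - λ)^{k_λ} where k_λ is the size of the largest Jordan block at λ.

For λ = 1: rank(A - I) = 2, and the largest Jordan block has size 3 (the smallest k with rank((A - I)^k) = rank((A - I)^(k+1))).

So m_A(x) = (x - 1)^3.

m_A(x) = (x - 1)^3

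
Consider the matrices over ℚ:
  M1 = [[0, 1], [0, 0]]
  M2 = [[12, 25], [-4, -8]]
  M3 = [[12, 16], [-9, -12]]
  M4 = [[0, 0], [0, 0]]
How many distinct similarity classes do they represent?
Characteristic polynomials: χ_{M1} = x^2, χ_{M2} = (x - 2)^2, χ_{M3} = x^2, χ_{M4} = x^2.

{M1, M3}: invariant factors x^2.

{M2}: invariant factors (x - 2)^2.

{M4}: invariant factors x, x.

Matrices are similar if and only if their invariant-factor lists agree; the partition into similarity classes is {M1, M3}, {M2}, {M4}.

3 classes: {M1, M3}, {M2}, {M4}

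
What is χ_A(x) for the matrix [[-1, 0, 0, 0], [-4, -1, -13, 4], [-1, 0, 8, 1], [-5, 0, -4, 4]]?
xI - A = [[x + 1, 0, 0, 0], [4, x + 1, 13, -4], [1, 0, x - 8, -1], [5, 0, 4, x - 4]].

Expanding det(xI - A) along the first row:
det(xI - A) = + (x + 1)·det([[x + 1, 13, -4], [0, x - 8, -1], [0, 4, x - 4]]) - (0)·det([[4, 13, -4], [1, x - 8, -1], [5, 4, x - 4]]) + (0)·det([[4, x + 1, -4], [1, 0, -1], [5, 0, x - 4]]) - (0)·det([[4, x + 1, 13], [1, 0, x - 8], [5, 0, 4]]).

Evaluating gives χ_A(x) = x^4 - 10x^3 + 13x^2 + 60x + 36 = (x - 6)^2(x + 1)^2.

χ_A(x) = (x - 6)^2(x + 1)^2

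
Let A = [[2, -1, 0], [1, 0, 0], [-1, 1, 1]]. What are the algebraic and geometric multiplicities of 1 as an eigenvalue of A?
The characteristic polynomial is (x - 1)^3, so the factor x - 1 appears with exponent 3: the algebraic multiplicity is 3.

rank(A - I) = 1, so the eigenspace has dimension 3 - 1 = 2: the geometric multiplicity is 2.

Since 2 < 3, A is not diagonalizable.

algebraic multiplicity 3, geometric multiplicity 2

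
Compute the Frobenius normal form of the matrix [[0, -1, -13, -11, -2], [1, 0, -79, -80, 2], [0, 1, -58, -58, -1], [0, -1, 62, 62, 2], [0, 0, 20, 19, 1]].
The invariant factors of A (the non-unit diagonal entries of the Smith normal form of xI - A over ℚ[x]) are (x + 3)(x^2 - 4x - 3)^2, each dividing the next. The characteristic polynomial is their product, (x + 3)(x^2 - 4x - 3)^2.

The rational canonical form is the block-diagonal matrix of companion matrices C(f_i):
R = [[0, 0, 0, 0, -27], [1, 0, 0, 0, -81], [0, 1, 0, 0, -54], [0, 0, 1, 0, 14], [0, 0, 0, 1, 5]].

Note the characteristic polynomial does not split into linear factors over ℚ, so A has no Jordan form over ℚ; the rational canonical form exists over any field.

R = [[0, 0, 0, 0, -27], [1, 0, 0, 0, -81], [0, 1, 0, 0, -54], [0, 0, 1, 0, 14], [0, 0, 0, 1, 5]]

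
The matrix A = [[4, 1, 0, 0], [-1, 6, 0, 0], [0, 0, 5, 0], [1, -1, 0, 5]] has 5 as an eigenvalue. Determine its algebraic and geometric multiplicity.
The characteristic polynomial is (x - 5)^4, so the factor x - 5 appears with exponent 4: the algebraic multiplicity is 4.

rank(A - 5I) = 1, so the eigenspace has dimension 4 - 1 = 3: the geometric multiplicity is 3.

Since 3 < 4, A is not diagonalizable.

algebraic multiplicity 4, geometric multiplicity 3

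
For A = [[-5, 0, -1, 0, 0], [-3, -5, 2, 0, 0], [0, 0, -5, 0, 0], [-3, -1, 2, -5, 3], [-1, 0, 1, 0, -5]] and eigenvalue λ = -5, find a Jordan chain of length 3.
v_1 = [[1, 3, 1, 3, 1]]^T, v_2 = [[-1, -1, 0, -1, 0]]^T, v_3 = [[0, 3, 0, 4, 1]]^T

We seek v_1 ∈ ker((A + 5I)^3) \ ker((A + 5I)^2), then set v_{i+1} = (A + 5I) v_i.

One such chain is v_1 = [[1, 3, 1, 3, 1]]^T, v_2 = [[-1, -1, 0, -1, 0]]^T, v_3 = [[0, 3, 0, 4, 1]]^T. Check: (A + 5I) v_3 = [[0, 0, 0, 0, 0]]^T = 0.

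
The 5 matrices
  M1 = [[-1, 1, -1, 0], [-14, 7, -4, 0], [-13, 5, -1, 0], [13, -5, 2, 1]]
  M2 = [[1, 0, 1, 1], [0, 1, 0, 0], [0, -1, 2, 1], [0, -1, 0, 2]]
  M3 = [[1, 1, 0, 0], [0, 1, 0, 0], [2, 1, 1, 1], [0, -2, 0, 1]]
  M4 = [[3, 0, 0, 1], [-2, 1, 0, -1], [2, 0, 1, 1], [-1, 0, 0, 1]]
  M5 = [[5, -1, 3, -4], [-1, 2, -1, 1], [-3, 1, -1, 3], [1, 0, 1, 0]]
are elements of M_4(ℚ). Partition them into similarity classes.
3 classes: {M1, M4}, {M2, M5}, {M3}

Characteristic polynomials: χ_{M1} = (x - 2)^2(x - 1)^2, χ_{M2} = (x - 2)^2(x - 1)^2, χ_{M3} = (x - 1)^4, χ_{M4} = (x - 2)^2(x - 1)^2, χ_{M5} = (x - 2)^2(x - 1)^2.

{M1, M4}: invariant factors x - 1, (x - 2)^2(x - 1).

{M2, M5}: invariant factors (x - 2)^2(x - 1)^2.

{M3}: invariant factors (x - 1)^2, (x - 1)^2.

Matrices are similar if and only if their invariant-factor lists agree; the partition into similarity classes is {M1, M4}, {M2, M5}, {M3}.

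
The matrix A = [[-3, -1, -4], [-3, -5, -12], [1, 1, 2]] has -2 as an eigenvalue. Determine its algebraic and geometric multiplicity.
The characteristic polynomial is (x + 2)^3, so the factor x + 2 appears with exponent 3: the algebraic multiplicity is 3.

rank(A + 2I) = 1, so the eigenspace has dimension 3 - 1 = 2: the geometric multiplicity is 2.

Since 2 < 3, A is not diagonalizable.

algebraic multiplicity 3, geometric multiplicity 2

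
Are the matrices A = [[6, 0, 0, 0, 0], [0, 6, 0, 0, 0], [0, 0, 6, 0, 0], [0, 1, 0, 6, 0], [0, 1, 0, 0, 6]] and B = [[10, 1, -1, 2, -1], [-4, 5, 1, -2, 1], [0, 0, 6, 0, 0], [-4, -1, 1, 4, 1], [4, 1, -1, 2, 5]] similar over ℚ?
Yes.

Two matrices over a field are similar if and only if they have the same invariant factors.

Both A and B have characteristic polynomial (x - 6)^5 and minimal polynomial (x - 6)^2. Computing further, both have invariant factors x - 6, x - 6, x - 6, (x - 6)^2. Hence A and B are similar.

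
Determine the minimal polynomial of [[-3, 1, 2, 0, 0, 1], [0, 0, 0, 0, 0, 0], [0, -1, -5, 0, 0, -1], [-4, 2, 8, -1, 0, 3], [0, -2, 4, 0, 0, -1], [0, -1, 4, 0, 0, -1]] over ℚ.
The characteristic polynomial factors as x^2(x + 1)(x + 3)^3. The minimal polynomial is ∏(x - λ)^{k_λ} where k_λ is the size of the largest Jordan block at λ.

For λ = -3: rank(A + 3I) = 4, and the largest Jordan block has size 2 (the smallest k with rank((A + 3I)^k) = rank((A + 3I)^(k+1))).
For λ = -1: rank(A + I) = 5, and the largest Jordan block has size 1 (the smallest k with rank((A + I)^k) = rank((A + I)^(k+1))).
For λ = 0: rank(A) = 5, and the largest Jordan block has size 2 (the smallest k with rank(A^k) = rank(A^(k+1))).

So m_A(x) = x^2(x + 1)(x + 3)^2.

m_A(x) = x^2(x + 1)(x + 3)^2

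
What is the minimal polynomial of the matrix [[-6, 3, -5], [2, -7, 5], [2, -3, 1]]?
The characteristic polynomial factors as (x + 4)^3. The minimal polynomial is ∏(x - λ)^{k_λ} where k_λ is the size of the largest Jordan block at λ.

For λ = -4: rank(A + 4I) = 1, and the largest Jordan block has size 2 (the smallest k with rank((A + 4I)^k) = rank((A + 4I)^(k+1))).

So m_A(x) = (x + 4)^2.

m_A(x) = (x + 4)^2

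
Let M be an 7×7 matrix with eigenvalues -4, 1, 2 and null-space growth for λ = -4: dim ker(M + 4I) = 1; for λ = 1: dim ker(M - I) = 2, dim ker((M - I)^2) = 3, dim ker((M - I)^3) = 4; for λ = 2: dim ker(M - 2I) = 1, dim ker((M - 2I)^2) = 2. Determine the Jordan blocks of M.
λ = -4: successive nullity increments [1] count blocks of size ≥ k; block sizes are [1].
λ = 1: successive nullity increments [2, 1, 1] count blocks of size ≥ k; block sizes are [3, 1].
λ = 2: successive nullity increments [1, 1] count blocks of size ≥ k; block sizes are [2].

Jordan blocks: (-4, 1), (1, 3), (1, 1), (2, 2)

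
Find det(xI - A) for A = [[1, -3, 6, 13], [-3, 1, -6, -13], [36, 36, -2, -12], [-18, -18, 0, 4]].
χ_A(x) = (x - 4)^2(x + 2)^2

xI - A = [[x - 1, 3, -6, -13], [3, x - 1, 6, 13], [-36, -36, x + 2, 12], [18, 18, 0, x - 4]].

Expanding det(xI - A) along the first row:
det(xI - A) = + (x - 1)·det([[x - 1, 6, 13], [-36, x + 2, 12], [18, 0, x - 4]]) - (3)·det([[3, 6, 13], [-36, x + 2, 12], [18, 0, x - 4]]) + (-6)·det([[3, x - 1, 13], [-36, -36, 12], [18, 18, x - 4]]) - (-13)·det([[3, x - 1, 6], [-36, -36, x + 2], [18, 18, 0]]).

Evaluating gives χ_A(x) = x^4 - 4x^3 - 12x^2 + 32x + 64 = (x - 4)^2(x + 2)^2.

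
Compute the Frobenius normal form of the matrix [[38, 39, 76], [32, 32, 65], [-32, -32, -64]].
R = [[0, 0, -32], [1, 0, 0], [0, 1, 6]]

The invariant factors of A (the non-unit diagonal entries of the Smith normal form of xI - A over ℚ[x]) are (x - 4)^2(x + 2), each dividing the next. The characteristic polynomial is their product, (x - 4)^2(x + 2).

The rational canonical form is the block-diagonal matrix of companion matrices C(f_i):
R = [[0, 0, -32], [1, 0, 0], [0, 1, 6]].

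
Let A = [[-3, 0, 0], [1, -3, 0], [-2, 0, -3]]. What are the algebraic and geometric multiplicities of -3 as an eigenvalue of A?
The characteristic polynomial is (x + 3)^3, so the factor x + 3 appears with exponent 3: the algebraic multiplicity is 3.

rank(A + 3I) = 1, so the eigenspace has dimension 3 - 1 = 2: the geometric multiplicity is 2.

Since 2 < 3, A is not diagonalizable.

algebraic multiplicity 3, geometric multiplicity 2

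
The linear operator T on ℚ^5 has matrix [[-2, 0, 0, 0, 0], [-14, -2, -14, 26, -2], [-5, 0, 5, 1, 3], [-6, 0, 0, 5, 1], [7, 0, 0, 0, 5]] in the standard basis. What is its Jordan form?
The characteristic polynomial is det(xI - A) = (x - 5)^3(x + 2)^2, so the eigenvalues are -2 (algebraic multiplicity 2), 5 (algebraic multiplicity 3).

For λ = -2: rank(A + 2I) = 3. The eigenspace has dimension 5 - 3 = 2, so there are 2 Jordan blocks; the rank sequence gives block sizes [1, 1].

For λ = 5: rank(A - 5I) = 4, rank((A - 5I)^2) = 3, rank((A - 5I)^3) = 2. The eigenspace has dimension 5 - 4 = 1, so there is 1 Jordan block; the rank sequence gives block sizes [3].

Assembling the blocks gives the Jordan form J above.

J = [[-2, 0, 0, 0, 0], [0, -2, 0, 0, 0], [0, 0, 5, 1, 0], [0, 0, 0, 5, 1], [0, 0, 0, 0, 5]]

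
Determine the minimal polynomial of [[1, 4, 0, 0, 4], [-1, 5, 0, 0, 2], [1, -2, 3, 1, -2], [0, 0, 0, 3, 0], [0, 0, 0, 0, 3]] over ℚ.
m_A(x) = (x - 3)^2

The characteristic polynomial factors as (x - 3)^5. The minimal polynomial is ∏(x - λ)^{k_λ} where k_λ is the size of the largest Jordan block at λ.

For λ = 3: rank(A - 3I) = 2, and the largest Jordan block has size 2 (the smallest k with rank((A - 3I)^k) = rank((A - 3I)^(k+1))).

So m_A(x) = (x - 3)^2.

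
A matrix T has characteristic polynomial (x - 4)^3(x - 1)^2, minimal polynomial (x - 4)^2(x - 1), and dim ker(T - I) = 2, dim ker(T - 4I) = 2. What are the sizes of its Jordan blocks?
Jordan blocks: (1, 1), (1, 1), (4, 2), (4, 1)

λ = 1: algebraic multiplicity 2 (exponent in χ_T), largest block size 1 (exponent in m_T), 2 blocks (geometric multiplicity). These force block sizes [1, 1].
λ = 4: algebraic multiplicity 3 (exponent in χ_T), largest block size 2 (exponent in m_T), 2 blocks (geometric multiplicity). These force block sizes [2, 1].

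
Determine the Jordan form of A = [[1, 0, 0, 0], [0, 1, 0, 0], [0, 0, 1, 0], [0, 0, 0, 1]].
J = [[1, 0, 0, 0], [0, 1, 0, 0], [0, 0, 1, 0], [0, 0, 0, 1]]

The characteristic polynomial is det(xI - A) = (x - 1)^4, so the eigenvalues are 1 (algebraic multiplicity 4).

For λ = 1: rank(A - I) = 0. The eigenspace has dimension 4 - 0 = 4, so there are 4 Jordan blocks; the rank sequence gives block sizes [1, 1, 1, 1].

Assembling the blocks gives the Jordan form J above.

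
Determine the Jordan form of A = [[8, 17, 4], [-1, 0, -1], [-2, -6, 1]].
The characteristic polynomial is det(xI - A) = (x - 3)^3, so the eigenvalues are 3 (algebraic multiplicity 3).

For λ = 3: rank(A - 3I) = 2, rank((A - 3I)^2) = 1, rank((A - 3I)^3) = 0. The eigenspace has dimension 3 - 2 = 1, so there is 1 Jordan block; the rank sequence gives block sizes [3].

Assembling the blocks gives the Jordan form J above.

J = [[3, 1, 0], [0, 3, 1], [0, 0, 3]]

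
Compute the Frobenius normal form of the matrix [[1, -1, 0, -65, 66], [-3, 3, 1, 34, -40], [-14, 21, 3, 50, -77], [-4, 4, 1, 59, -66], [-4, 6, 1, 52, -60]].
R = [[0, 0, 0, 0, 40], [1, 0, 0, 0, -54], [0, 1, 0, 0, 23], [0, 0, 1, 0, -11], [0, 0, 0, 1, 6]]

The invariant factors of A (the non-unit diagonal entries of the Smith normal form of xI - A over ℚ[x]) are (x - 4)(x - 2)(x^3 + 3x - 5), each dividing the next. The characteristic polynomial is their product, (x - 4)(x - 2)(x^3 + 3x - 5).

The rational canonical form is the block-diagonal matrix of companion matrices C(f_i):
R = [[0, 0, 0, 0, 40], [1, 0, 0, 0, -54], [0, 1, 0, 0, 23], [0, 0, 1, 0, -11], [0, 0, 0, 1, 6]].

Note the characteristic polynomial does not split into linear factors over ℚ, so A has no Jordan form over ℚ; the rational canonical form exists over any field.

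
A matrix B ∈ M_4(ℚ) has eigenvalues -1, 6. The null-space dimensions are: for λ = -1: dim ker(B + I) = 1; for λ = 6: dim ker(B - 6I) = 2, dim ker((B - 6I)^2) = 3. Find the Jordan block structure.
λ = -1: successive nullity increments [1] count blocks of size ≥ k; block sizes are [1].
λ = 6: successive nullity increments [2, 1] count blocks of size ≥ k; block sizes are [2, 1].

Jordan blocks: (-1, 1), (6, 2), (6, 1)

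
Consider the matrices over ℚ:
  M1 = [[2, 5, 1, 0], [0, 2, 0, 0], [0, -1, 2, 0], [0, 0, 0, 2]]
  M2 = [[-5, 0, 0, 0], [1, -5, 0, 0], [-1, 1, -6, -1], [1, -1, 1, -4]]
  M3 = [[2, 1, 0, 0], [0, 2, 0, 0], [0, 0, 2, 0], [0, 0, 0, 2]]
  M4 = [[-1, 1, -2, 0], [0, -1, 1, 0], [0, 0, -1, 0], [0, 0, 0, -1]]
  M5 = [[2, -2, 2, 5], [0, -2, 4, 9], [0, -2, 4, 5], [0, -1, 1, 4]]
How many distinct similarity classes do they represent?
Characteristic polynomials: χ_{M1} = (x - 2)^4, χ_{M2} = (x + 5)^4, χ_{M3} = (x - 2)^4, χ_{M4} = (x + 1)^4, χ_{M5} = (x - 2)^4.

{M1, M5}: invariant factors x - 2, (x - 2)^3.

{M2}: invariant factors x + 5, (x + 5)^3.

{M3}: invariant factors x - 2, x - 2, (x - 2)^2.

{M4}: invariant factors x + 1, (x + 1)^3.

Matrices are similar if and only if their invariant-factor lists agree; the partition into similarity classes is {M1, M5}, {M2}, {M3}, {M4}.

4 classes: {M1, M5}, {M2}, {M3}, {M4}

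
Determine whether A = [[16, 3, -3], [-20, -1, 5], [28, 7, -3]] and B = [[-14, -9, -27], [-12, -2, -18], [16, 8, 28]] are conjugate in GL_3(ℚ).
Two matrices over a field are similar if and only if they have the same invariant factors.

Both A and B have characteristic polynomial (x - 4)^3 and minimal polynomial (x - 4)^2. Computing further, both have invariant factors x - 4, (x - 4)^2. Hence A and B are similar.

Yes.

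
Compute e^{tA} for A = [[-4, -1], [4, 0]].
A has Jordan form J = [[-2, 1], [0, -2]] with A = PJP^{-1}, so e^{tA} = P e^{tJ} P^{-1}.

For a Jordan block J_k(λ), e^{tJ_k(λ)} = e^{λt} · (I + tN + t^2 N^2/2! + ... + t^{k-1} N^{k-1}/(k-1)!) where N is the nilpotent superdiagonal part.

Assembling the blocks and conjugating back gives the entries of e^{tA} as shown above.

e^{tA} = [[(1 - 2*t)*e^{-2*t}, -t*e^{-2*t}], [4*t*e^{-2*t}, (2*t + 1)*e^{-2*t}]]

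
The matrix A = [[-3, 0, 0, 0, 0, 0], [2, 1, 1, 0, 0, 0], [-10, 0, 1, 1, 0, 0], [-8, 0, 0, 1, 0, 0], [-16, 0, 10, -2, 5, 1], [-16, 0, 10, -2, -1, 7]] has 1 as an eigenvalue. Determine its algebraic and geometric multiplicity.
algebraic multiplicity 3, geometric multiplicity 1

The characteristic polynomial is (x - 6)^2(x - 1)^3(x + 3), so the factor x - 1 appears with exponent 3: the algebraic multiplicity is 3.

rank(A - I) = 5, so the eigenspace has dimension 6 - 5 = 1: the geometric multiplicity is 1.

Since 1 < 3, A is not diagonalizable.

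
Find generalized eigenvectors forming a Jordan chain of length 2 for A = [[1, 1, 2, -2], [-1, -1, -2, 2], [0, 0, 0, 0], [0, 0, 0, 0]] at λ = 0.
v_1 = [[0, 1, 0, 0]]^T, v_2 = [[1, -1, 0, 0]]^T

We seek v_1 ∈ ker(A^2) \ ker(A), then set v_{i+1} = A v_i.

One such chain is v_1 = [[0, 1, 0, 0]]^T, v_2 = [[1, -1, 0, 0]]^T. Check: A v_2 = [[0, 0, 0, 0]]^T = 0.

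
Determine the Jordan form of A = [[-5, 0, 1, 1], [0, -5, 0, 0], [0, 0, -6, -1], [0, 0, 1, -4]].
J = [[-5, 1, 0, 0], [0, -5, 0, 0], [0, 0, -5, 0], [0, 0, 0, -5]]

The characteristic polynomial is det(xI - A) = (x + 5)^4, so the eigenvalues are -5 (algebraic multiplicity 4).

For λ = -5: rank(A + 5I) = 1, rank((A + 5I)^2) = 0. The eigenspace has dimension 4 - 1 = 3, so there are 3 Jordan blocks; the rank sequence gives block sizes [2, 1, 1].

Assembling the blocks gives the Jordan form J above.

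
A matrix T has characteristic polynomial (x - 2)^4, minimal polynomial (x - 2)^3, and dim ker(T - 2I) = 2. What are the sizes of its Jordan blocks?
λ = 2: algebraic multiplicity 4 (exponent in χ_T), largest block size 3 (exponent in m_T), 2 blocks (geometric multiplicity). These force block sizes [3, 1].

Jordan blocks: (2, 3), (2, 1)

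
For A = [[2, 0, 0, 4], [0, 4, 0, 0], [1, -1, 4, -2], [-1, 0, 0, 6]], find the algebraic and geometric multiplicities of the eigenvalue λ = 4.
algebraic multiplicity 4, geometric multiplicity 2

The characteristic polynomial is (x - 4)^4, so the factor x - 4 appears with exponent 4: the algebraic multiplicity is 4.

rank(A - 4I) = 2, so the eigenspace has dimension 4 - 2 = 2: the geometric multiplicity is 2.

Since 2 < 4, A is not diagonalizable.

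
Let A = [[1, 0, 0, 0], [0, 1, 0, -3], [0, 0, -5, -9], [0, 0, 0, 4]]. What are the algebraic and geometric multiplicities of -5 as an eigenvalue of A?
The characteristic polynomial is (x - 4)(x - 1)^2(x + 5), so the factor x + 5 appears with exponent 1: the algebraic multiplicity is 1.

rank(A + 5I) = 3, so the eigenspace has dimension 4 - 3 = 1: the geometric multiplicity is 1.

algebraic multiplicity 1, geometric multiplicity 1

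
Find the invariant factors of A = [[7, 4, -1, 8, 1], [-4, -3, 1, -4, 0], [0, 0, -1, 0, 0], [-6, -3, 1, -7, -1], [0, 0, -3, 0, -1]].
(x + 1)^2, (x + 1)^3

The Jordan structure of A has elementary divisors (x + 1)^3, (x + 1)^2. Arranging the block sizes at each eigenvalue in decreasing order and taking row products gives the invariant factors.

Invariant factors (smallest first, each dividing the next): (x + 1)^2, (x + 1)^3.

Check: the last factor (x + 1)^3 is the minimal polynomial, and the product (x + 1)^5 is the characteristic polynomial.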